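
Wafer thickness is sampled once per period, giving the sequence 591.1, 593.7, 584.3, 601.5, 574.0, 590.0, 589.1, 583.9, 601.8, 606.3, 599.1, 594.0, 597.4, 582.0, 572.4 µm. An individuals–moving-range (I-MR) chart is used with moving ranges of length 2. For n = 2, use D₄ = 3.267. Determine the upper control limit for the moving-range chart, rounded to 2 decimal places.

Moving ranges: 2.6, 9.4, 17.2, 27.5, 16.0, 0.9, 5.2, 17.9, 4.5, 7.2, 5.1, 3.4, 15.4, 9.6; M̄R̄ = 141.9000 / 14 = 10.1357
UCL_MR = D₄·M̄R̄ = 3.267 × 10.1357 = 33.1134

33.11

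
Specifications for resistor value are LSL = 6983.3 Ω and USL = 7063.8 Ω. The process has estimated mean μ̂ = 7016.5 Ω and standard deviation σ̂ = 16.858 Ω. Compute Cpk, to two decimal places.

0.66

Cpu = (USL − μ̂) / (3σ̂) = (7063.8 − 7016.5) / (3 × 16.858) = 0.9353; Cpl = (μ̂ − LSL) / (3σ̂) = (7016.5 − 6983.3) / (3 × 16.858) = 0.6565; Cpk = min(Cpu, Cpl) = 0.6565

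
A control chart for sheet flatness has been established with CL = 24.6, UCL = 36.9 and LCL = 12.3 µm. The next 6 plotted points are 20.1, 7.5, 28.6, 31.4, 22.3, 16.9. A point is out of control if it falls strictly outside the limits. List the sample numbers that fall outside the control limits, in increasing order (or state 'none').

2

Compare each point to [12.3, 36.9]: sample 2 = 7.5 < LCL.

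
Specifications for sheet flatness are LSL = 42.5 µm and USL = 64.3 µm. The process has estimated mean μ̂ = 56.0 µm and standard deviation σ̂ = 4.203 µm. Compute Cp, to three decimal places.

0.864

Cp = (USL − LSL) / (6σ̂) = (64.3 − 42.5) / (6 × 4.203) = 21.8000 / 25.2180 = 0.8645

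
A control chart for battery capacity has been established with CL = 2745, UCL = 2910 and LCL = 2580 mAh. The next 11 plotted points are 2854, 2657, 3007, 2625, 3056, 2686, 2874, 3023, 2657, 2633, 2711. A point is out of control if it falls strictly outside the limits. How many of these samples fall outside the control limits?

Compare each point to [2580, 2910]: sample 3 = 3007 > UCL; sample 5 = 3056 > UCL; sample 8 = 3023 > UCL.

3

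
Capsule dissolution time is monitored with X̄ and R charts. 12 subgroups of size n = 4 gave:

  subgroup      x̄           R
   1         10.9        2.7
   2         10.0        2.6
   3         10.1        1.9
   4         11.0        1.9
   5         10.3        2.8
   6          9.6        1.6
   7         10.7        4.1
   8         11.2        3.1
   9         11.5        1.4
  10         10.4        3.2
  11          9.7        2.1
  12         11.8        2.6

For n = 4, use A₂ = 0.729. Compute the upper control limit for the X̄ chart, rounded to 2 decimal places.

X̄̄ = (10.9 + 10.0 + 10.1 + 11.0 + 10.3 + 9.6 + 10.7 + 11.2 + 11.5 + 10.4 + 9.7 + 11.8) / 12 = 127.2000 / 12 = 10.6000
R̄ = (2.7 + 2.6 + 1.9 + 1.9 + 2.8 + 1.6 + 4.1 + 3.1 + 1.4 + 3.2 + 2.1 + 2.6) / 12 = 30.0000 / 12 = 2.5000
UCL = X̄̄ + A₂·R̄ = 10.6000 + 0.729 × 2.5000 = 12.4225

12.42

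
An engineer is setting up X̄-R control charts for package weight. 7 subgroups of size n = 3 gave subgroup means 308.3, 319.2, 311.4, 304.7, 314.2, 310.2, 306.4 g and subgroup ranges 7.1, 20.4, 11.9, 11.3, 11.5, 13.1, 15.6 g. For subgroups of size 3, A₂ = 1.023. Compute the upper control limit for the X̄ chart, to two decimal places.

X̄̄ = (308.3 + 319.2 + 311.4 + 304.7 + 314.2 + 310.2 + 306.4) / 7 = 2174.4000 / 7 = 310.6286
R̄ = (7.1 + 20.4 + 11.9 + 11.3 + 11.5 + 13.1 + 15.6) / 7 = 90.9000 / 7 = 12.9857
UCL = X̄̄ + A₂·R̄ = 310.6286 + 1.023 × 12.9857 = 323.9130

323.91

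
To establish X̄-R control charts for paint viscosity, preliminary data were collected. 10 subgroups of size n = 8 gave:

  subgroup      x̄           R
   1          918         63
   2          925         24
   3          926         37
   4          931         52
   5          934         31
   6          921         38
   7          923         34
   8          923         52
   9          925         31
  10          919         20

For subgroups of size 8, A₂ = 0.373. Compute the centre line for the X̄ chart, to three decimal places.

924.500

X̄̄ = (918 + 925 + 926 + 931 + 934 + 921 + 923 + 923 + 925 + 919) / 10 = 9245.0000 / 10 = 924.5000
CL = X̄̄ = 924.5000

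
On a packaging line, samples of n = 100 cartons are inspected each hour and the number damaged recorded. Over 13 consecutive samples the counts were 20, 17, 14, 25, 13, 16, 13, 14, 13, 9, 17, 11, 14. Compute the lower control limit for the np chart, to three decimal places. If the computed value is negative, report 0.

4.342

p̄ = Σdᵢ / (k·n) = 196 / (13 × 100) = 0.15077
LCL = np̄ − 3·√(np̄(1−p̄)) = 15.0769 − 3 × 3.5782 = 4.3422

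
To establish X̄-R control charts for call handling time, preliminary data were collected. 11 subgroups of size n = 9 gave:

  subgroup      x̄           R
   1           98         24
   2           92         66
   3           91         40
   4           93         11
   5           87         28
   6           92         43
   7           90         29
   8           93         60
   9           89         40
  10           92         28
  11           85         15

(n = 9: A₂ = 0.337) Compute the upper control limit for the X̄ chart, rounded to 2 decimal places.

102.86

X̄̄ = (98 + 92 + 91 + 93 + 87 + 92 + 90 + 93 + 89 + 92 + 85) / 11 = 1002.0000 / 11 = 91.0909
R̄ = (24 + 66 + 40 + 11 + 28 + 43 + 29 + 60 + 40 + 28 + 15) / 11 = 384.0000 / 11 = 34.9091
UCL = X̄̄ + A₂·R̄ = 91.0909 + 0.337 × 34.9091 = 102.8553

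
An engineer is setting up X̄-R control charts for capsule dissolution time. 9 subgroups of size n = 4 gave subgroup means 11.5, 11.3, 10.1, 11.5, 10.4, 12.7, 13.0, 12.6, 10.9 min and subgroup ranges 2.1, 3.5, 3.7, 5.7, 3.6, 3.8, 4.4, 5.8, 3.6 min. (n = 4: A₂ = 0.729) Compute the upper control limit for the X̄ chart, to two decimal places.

14.49

X̄̄ = (11.5 + 11.3 + 10.1 + 11.5 + 10.4 + 12.7 + 13.0 + 12.6 + 10.9) / 9 = 104.0000 / 9 = 11.5556
R̄ = (2.1 + 3.5 + 3.7 + 5.7 + 3.6 + 3.8 + 4.4 + 5.8 + 3.6) / 9 = 36.2000 / 9 = 4.0222
UCL = X̄̄ + A₂·R̄ = 11.5556 + 0.729 × 4.0222 = 14.4878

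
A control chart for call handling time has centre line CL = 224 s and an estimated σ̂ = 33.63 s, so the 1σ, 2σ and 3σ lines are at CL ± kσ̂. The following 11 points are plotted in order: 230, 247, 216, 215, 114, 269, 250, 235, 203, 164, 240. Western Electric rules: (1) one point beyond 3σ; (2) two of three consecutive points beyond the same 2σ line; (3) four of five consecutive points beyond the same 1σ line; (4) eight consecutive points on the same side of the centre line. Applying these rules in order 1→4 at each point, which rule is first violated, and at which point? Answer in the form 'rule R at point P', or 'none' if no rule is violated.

rule 1 at point 5

Zone of each point (C = within 1σ̂, B = 1σ̂–2σ̂, A = 2σ̂–3σ̂, * = beyond 3σ̂; sign = side of CL): 1:+C, 2:+C, 3:-C, 4:-C, 5:-*, 6:+B, 7:+C, 8:+C, 9:-C, 10:-B, 11:+C
Rule 1 (one point beyond the 3σ limits) is satisfied at point 5.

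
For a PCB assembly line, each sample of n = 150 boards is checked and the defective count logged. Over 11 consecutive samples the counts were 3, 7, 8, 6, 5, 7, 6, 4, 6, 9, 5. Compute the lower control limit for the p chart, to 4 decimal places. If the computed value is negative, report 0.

0.0000

p̄ = Σdᵢ / (k·n) = 66 / (11 × 150) = 0.04000
LCL = p̄ − 3·√(p̄(1−p̄)/n) = 0.04000 − 3 × 0.01600 = -0.00800 → 0 (negative, so LCL = 0)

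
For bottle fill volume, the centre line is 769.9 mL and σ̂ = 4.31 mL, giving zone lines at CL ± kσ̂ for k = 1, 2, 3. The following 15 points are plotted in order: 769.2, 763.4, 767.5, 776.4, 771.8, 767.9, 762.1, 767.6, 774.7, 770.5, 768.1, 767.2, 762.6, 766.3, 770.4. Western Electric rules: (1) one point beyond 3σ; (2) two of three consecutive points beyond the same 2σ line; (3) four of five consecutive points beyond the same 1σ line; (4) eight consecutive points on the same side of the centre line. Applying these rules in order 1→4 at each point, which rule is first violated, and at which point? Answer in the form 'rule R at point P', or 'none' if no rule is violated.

none

Zone of each point (C = within 1σ̂, B = 1σ̂–2σ̂, A = 2σ̂–3σ̂, * = beyond 3σ̂; sign = side of CL): 1:-C, 2:-B, 3:-C, 4:+B, 5:+C, 6:-C, 7:-B, 8:-C, 9:+B, 10:+C, 11:-C, 12:-C, 13:-B, 14:-C, 15:+C
No rule fires across all 15 points.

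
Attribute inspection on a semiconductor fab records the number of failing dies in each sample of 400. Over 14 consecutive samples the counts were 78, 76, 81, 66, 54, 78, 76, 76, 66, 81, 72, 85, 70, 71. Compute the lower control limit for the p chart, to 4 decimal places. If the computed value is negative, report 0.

p̄ = Σdᵢ / (k·n) = 1030 / (14 × 400) = 0.18393
LCL = p̄ − 3·√(p̄(1−p̄)/n) = 0.18393 − 3 × 0.01937 = 0.12581

0.1258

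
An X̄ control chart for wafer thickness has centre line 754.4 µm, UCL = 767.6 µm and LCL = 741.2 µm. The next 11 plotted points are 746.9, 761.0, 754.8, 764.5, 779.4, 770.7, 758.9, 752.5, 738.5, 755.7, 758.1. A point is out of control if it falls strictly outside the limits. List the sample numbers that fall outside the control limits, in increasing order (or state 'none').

Compare each point to [741.2, 767.6]: sample 5 = 779.4 > UCL; sample 6 = 770.7 > UCL; sample 9 = 738.5 < LCL.

5, 6, 9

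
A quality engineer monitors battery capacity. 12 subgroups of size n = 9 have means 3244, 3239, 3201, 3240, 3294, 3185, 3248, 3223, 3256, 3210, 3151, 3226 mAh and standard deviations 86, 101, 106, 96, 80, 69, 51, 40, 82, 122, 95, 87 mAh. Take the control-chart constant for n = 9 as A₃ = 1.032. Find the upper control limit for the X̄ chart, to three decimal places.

X̄̄ = (3244 + 3239 + 3201 + 3240 + 3294 + 3185 + 3248 + 3223 + 3256 + 3210 + 3151 + 3226) / 12 = 3226.4167
s̄ = (86 + 101 + 106 + 96 + 80 + 69 + 51 + 40 + 82 + 122 + 95 + 87) / 12 = 84.5833
UCL = X̄̄ + A₃·s̄ = 3226.4167 + 1.032 × 84.5833 = 3313.7067

3313.707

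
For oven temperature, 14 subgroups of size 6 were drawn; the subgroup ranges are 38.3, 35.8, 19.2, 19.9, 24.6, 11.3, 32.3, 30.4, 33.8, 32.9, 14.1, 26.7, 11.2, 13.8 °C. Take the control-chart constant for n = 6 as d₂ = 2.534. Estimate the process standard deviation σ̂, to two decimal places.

9.71

R̄ = (38.3 + 35.8 + 19.2 + 19.9 + 24.6 + 11.3 + 32.3 + 30.4 + 33.8 + 32.9 + 14.1 + 26.7 + 11.2 + 13.8) / 14 = 24.5929
σ̂ = R̄ / d₂ = 24.5929 / 2.534 = 9.7052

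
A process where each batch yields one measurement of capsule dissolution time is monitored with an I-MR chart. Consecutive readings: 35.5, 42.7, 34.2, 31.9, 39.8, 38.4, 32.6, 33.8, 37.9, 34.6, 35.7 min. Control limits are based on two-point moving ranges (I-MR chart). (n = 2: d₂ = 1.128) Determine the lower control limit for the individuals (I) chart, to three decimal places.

24.717

X̄ = (35.5 + 42.7 + 34.2 + 31.9 + 39.8 + 38.4 + 32.6 + 33.8 + 37.9 + 34.6 + 35.7) / 11 = 36.1000
Moving ranges: 7.2, 8.5, 2.3, 7.9, 1.4, 5.8, 1.2, 4.1, 3.3, 1.1; M̄R̄ = 42.8000 / 10 = 4.2800
LCL = X̄ − 3·M̄R̄/d₂ = 36.1000 − 3 × 4.2800 / 1.128 = 24.7170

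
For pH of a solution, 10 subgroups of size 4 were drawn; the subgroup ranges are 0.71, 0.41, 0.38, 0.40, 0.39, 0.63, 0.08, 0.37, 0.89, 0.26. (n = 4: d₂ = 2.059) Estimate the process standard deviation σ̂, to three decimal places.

R̄ = (0.71 + 0.41 + 0.38 + 0.40 + 0.39 + 0.63 + 0.08 + 0.37 + 0.89 + 0.26) / 10 = 0.4520
σ̂ = R̄ / d₂ = 0.4520 / 2.059 = 0.2195

0.220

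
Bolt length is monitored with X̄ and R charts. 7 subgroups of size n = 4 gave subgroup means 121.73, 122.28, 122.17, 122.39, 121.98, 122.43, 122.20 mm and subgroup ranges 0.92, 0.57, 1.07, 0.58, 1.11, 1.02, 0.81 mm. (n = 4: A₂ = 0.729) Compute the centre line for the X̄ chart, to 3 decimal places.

122.169

X̄̄ = (121.73 + 122.28 + 122.17 + 122.39 + 121.98 + 122.43 + 122.20) / 7 = 855.1800 / 7 = 122.1686
CL = X̄̄ = 122.1686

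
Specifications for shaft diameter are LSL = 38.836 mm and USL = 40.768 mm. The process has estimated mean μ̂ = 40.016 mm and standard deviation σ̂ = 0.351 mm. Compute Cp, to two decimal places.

0.92

Cp = (USL − LSL) / (6σ̂) = (40.768 − 38.836) / (6 × 0.351) = 1.9320 / 2.1060 = 0.9174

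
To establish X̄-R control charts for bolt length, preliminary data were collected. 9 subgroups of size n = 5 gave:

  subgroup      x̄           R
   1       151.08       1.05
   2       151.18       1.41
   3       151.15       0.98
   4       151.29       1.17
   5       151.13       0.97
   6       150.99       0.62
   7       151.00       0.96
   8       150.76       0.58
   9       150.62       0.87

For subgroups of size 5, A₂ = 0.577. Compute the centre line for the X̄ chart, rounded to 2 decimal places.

151.02

X̄̄ = (151.08 + 151.18 + 151.15 + 151.29 + 151.13 + 150.99 + 151.00 + 150.76 + 150.62) / 9 = 1359.2000 / 9 = 151.0222
CL = X̄̄ = 151.0222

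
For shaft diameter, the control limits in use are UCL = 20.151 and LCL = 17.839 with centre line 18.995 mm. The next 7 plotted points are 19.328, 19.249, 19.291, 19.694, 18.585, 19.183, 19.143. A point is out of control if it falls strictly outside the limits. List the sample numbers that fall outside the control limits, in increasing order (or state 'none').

All 7 points lie within [17.839, 20.151].

none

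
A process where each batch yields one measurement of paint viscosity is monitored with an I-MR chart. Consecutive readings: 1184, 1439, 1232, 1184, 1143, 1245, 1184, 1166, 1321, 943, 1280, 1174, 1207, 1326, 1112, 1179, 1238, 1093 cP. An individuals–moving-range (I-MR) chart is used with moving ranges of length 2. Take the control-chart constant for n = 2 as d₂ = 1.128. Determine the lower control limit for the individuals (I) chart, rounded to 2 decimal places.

835.91

X̄ = (1184 + 1439 + 1232 + 1184 + 1143 + 1245 + 1184 + 1166 + 1321 + 943 + 1280 + 1174 + 1207 + 1326 + 1112 + 1179 + 1238 + 1093) / 18 = 1202.7778
Moving ranges: 255, 207, 48, 41, 102, 61, 18, 155, 378, 337, 106, 33, 119, 214, 67, 59, 145; M̄R̄ = 2345.0000 / 17 = 137.9412
LCL = X̄ − 3·M̄R̄/d₂ = 1202.7778 − 3 × 137.9412 / 1.128 = 835.9129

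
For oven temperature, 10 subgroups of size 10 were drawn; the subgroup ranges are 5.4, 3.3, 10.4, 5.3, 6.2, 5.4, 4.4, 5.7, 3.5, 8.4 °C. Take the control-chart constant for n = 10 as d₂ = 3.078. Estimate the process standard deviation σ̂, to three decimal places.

1.884

R̄ = (5.4 + 3.3 + 10.4 + 5.3 + 6.2 + 5.4 + 4.4 + 5.7 + 3.5 + 8.4) / 10 = 5.8000
σ̂ = R̄ / d₂ = 5.8000 / 3.078 = 1.8843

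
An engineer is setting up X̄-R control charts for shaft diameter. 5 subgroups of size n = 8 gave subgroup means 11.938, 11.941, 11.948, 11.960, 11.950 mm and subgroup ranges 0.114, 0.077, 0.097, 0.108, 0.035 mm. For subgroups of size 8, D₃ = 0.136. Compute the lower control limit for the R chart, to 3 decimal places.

0.012

R̄ = (0.114 + 0.077 + 0.097 + 0.108 + 0.035) / 5 = 0.4310 / 5 = 0.0862
LCL_R = D₃·R̄ = 0.136 × 0.0862 = 0.0117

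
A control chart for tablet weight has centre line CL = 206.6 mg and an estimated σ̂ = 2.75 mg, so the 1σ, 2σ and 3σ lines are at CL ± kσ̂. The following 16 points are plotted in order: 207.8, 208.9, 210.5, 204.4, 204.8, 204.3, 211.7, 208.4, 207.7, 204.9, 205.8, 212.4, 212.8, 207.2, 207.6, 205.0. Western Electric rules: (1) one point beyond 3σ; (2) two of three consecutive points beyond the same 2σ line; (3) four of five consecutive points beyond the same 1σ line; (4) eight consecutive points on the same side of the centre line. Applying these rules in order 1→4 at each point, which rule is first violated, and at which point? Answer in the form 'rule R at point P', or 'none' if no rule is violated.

Zone of each point (C = within 1σ̂, B = 1σ̂–2σ̂, A = 2σ̂–3σ̂, * = beyond 3σ̂; sign = side of CL): 1:+C, 2:+C, 3:+B, 4:-C, 5:-C, 6:-C, 7:+B, 8:+C, 9:+C, 10:-C, 11:-C, 12:+A, 13:+A, 14:+C, 15:+C, 16:-C
Rule 2 (two of three consecutive points beyond the same 2σ limit) is satisfied at point 13.

rule 2 at point 13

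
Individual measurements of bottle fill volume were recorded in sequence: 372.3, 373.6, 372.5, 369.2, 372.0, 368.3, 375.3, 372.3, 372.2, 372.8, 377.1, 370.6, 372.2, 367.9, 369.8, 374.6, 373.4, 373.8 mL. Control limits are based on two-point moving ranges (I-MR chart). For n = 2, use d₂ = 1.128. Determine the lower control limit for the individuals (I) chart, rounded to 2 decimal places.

364.72

X̄ = (372.3 + 373.6 + 372.5 + 369.2 + 372.0 + 368.3 + 375.3 + 372.3 + 372.2 + 372.8 + 377.1 + 370.6 + 372.2 + 367.9 + 369.8 + 374.6 + 373.4 + 373.8) / 18 = 372.2167
Moving ranges: 1.3, 1.1, 3.3, 2.8, 3.7, 7.0, 3.0, 0.1, 0.6, 4.3, 6.5, 1.6, 4.3, 1.9, 4.8, 1.2, 0.4; M̄R̄ = 47.9000 / 17 = 2.8176
LCL = X̄ − 3·M̄R̄/d₂ = 372.2167 − 3 × 2.8176 / 1.128 = 364.7229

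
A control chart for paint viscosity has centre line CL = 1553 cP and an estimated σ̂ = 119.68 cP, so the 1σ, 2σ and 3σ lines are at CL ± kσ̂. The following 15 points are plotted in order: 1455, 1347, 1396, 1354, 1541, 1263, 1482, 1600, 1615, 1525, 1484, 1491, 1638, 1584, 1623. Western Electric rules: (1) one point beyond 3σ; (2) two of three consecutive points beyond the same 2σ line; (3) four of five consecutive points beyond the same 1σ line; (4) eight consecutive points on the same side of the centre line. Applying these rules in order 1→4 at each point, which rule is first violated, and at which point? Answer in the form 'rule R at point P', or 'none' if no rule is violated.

Zone of each point (C = within 1σ̂, B = 1σ̂–2σ̂, A = 2σ̂–3σ̂, * = beyond 3σ̂; sign = side of CL): 1:-C, 2:-B, 3:-B, 4:-B, 5:-C, 6:-A, 7:-C, 8:+C, 9:+C, 10:-C, 11:-C, 12:-C, 13:+C, 14:+C, 15:+C
Rule 3 (four of five consecutive points beyond the same 1σ limit) is satisfied at point 6.

rule 3 at point 6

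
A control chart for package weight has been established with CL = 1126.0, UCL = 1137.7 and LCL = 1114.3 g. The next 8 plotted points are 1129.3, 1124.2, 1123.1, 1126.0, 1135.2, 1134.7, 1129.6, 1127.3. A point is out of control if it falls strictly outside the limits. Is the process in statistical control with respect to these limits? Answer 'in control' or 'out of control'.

All 8 points lie within [1114.3, 1137.7].

in control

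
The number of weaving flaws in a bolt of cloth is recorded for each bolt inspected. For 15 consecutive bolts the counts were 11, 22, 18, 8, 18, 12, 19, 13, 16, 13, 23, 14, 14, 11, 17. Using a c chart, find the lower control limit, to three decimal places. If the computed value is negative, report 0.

c̄ = (11 + 22 + 18 + 8 + 18 + 12 + 19 + 13 + 16 + 13 + 23 + 14 + 14 + 11 + 17) / 15 = 229 / 15 = 15.2667
LCL = c̄ − 3√c̄ = 15.2667 − 3 × 3.9073 = 3.5449

3.545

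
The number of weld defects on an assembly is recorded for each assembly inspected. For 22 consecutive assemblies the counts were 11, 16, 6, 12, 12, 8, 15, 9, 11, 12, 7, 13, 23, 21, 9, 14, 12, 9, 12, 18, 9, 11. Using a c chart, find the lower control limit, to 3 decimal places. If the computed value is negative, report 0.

c̄ = (11 + 16 + 6 + 12 + 12 + 8 + 15 + 9 + 11 + 12 + 7 + 13 + 23 + 21 + 9 + 14 + 12 + 9 + 12 + 18 + 9 + 11) / 22 = 270 / 22 = 12.2727
LCL = c̄ − 3√c̄ = 12.2727 − 3 × 3.5032 = 1.7630

1.763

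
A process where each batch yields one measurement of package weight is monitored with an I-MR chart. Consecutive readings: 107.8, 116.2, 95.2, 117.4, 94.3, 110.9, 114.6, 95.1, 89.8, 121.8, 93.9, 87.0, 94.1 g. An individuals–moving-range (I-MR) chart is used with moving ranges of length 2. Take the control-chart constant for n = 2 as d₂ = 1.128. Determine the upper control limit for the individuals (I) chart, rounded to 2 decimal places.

145.86

X̄ = (107.8 + 116.2 + 95.2 + 117.4 + 94.3 + 110.9 + 114.6 + 95.1 + 89.8 + 121.8 + 93.9 + 87.0 + 94.1) / 13 = 102.9308
Moving ranges: 8.4, 21.0, 22.2, 23.1, 16.6, 3.7, 19.5, 5.3, 32.0, 27.9, 6.9, 7.1; M̄R̄ = 193.7000 / 12 = 16.1417
UCL = X̄ + 3·M̄R̄/d₂ = 102.9308 + 3 × 16.1417 / 1.128 = 145.8607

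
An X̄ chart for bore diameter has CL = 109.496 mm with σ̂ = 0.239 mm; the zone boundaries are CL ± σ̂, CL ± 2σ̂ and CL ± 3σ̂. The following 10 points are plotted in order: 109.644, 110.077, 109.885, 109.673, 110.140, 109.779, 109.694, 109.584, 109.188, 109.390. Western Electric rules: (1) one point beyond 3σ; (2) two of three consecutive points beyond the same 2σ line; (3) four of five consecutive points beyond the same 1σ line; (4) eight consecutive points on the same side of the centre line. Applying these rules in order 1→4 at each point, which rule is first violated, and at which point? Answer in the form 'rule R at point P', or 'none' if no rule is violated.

Zone of each point (C = within 1σ̂, B = 1σ̂–2σ̂, A = 2σ̂–3σ̂, * = beyond 3σ̂; sign = side of CL): 1:+C, 2:+A, 3:+B, 4:+C, 5:+A, 6:+B, 7:+C, 8:+C, 9:-B, 10:-C
Rule 3 (four of five consecutive points beyond the same 1σ limit) is satisfied at point 6.

rule 3 at point 6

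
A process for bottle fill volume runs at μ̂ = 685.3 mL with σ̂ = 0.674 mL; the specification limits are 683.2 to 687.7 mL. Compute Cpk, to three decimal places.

1.039

Cpu = (USL − μ̂) / (3σ̂) = (687.7 − 685.3) / (3 × 0.674) = 1.1869; Cpl = (μ̂ − LSL) / (3σ̂) = (685.3 − 683.2) / (3 × 0.674) = 1.0386; Cpk = min(Cpu, Cpl) = 1.0386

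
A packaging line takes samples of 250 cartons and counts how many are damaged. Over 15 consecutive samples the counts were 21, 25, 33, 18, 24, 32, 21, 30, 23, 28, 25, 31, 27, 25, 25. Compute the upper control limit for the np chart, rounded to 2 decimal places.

40.31

p̄ = Σdᵢ / (k·n) = 388 / (15 × 250) = 0.10347
UCL = np̄ + 3·√(np̄(1−p̄)) = 25.8667 + 3 × √(25.8667×0.89653) = 25.8667 + 3 × 4.8156 = 40.3136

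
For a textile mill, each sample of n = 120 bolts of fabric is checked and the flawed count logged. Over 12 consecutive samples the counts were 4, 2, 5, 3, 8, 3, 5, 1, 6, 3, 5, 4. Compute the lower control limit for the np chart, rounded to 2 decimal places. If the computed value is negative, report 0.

p̄ = Σdᵢ / (k·n) = 49 / (12 × 120) = 0.03403
LCL = np̄ − 3·√(np̄(1−p̄)) = 4.0833 − 3 × 1.9860 = -1.8748 → 0 (negative, so LCL = 0)

0.00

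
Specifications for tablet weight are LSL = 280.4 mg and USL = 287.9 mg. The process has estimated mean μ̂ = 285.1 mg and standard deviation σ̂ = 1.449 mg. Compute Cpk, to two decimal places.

Cpu = (USL − μ̂) / (3σ̂) = (287.9 − 285.1) / (3 × 1.449) = 0.6441; Cpl = (μ̂ − LSL) / (3σ̂) = (285.1 − 280.4) / (3 × 1.449) = 1.0812; Cpk = min(Cpu, Cpl) = 0.6441

0.64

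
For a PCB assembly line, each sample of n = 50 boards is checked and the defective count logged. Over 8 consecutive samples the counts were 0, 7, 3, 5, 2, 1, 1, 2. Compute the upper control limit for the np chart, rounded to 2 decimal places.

p̄ = Σdᵢ / (k·n) = 21 / (8 × 50) = 0.05250
UCL = np̄ + 3·√(np̄(1−p̄)) = 2.6250 + 3 × √(2.6250×0.94750) = 2.6250 + 3 × 1.5771 = 7.3562

7.36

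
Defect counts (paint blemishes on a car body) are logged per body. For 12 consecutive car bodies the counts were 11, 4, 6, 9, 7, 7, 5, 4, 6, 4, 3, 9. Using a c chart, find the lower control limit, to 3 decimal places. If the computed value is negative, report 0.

c̄ = (11 + 4 + 6 + 9 + 7 + 7 + 5 + 4 + 6 + 4 + 3 + 9) / 12 = 75 / 12 = 6.2500
LCL = c̄ − 3√c̄ = 6.2500 − 3 × 2.5000 = -1.2500 → 0 (cannot be negative)

0.000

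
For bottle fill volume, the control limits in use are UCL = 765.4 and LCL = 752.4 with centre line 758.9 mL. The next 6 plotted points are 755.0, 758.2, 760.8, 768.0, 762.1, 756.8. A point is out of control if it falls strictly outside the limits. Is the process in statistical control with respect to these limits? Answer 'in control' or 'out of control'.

Compare each point to [752.4, 765.4]: sample 4 = 768.0 > UCL.

out of control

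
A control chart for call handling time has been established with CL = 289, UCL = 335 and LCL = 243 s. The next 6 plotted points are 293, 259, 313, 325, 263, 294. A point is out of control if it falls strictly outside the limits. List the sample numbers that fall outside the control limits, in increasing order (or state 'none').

none

All 6 points lie within [243, 335].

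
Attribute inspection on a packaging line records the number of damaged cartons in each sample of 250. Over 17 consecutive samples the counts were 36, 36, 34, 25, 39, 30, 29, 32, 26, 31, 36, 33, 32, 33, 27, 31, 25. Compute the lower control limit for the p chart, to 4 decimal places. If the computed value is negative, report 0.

0.0629

p̄ = Σdᵢ / (k·n) = 535 / (17 × 250) = 0.12588
LCL = p̄ − 3·√(p̄(1−p̄)/n) = 0.12588 − 3 × 0.02098 = 0.06294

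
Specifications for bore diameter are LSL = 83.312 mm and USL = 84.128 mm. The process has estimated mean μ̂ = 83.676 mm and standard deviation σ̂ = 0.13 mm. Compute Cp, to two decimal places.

Cp = (USL − LSL) / (6σ̂) = (84.128 − 83.312) / (6 × 0.13) = 0.8160 / 0.7800 = 1.0462

1.05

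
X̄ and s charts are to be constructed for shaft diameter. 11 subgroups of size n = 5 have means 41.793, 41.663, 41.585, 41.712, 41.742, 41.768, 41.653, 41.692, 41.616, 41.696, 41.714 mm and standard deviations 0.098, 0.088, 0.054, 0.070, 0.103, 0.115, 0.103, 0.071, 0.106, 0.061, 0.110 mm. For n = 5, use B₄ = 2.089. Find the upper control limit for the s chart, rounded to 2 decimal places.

s̄ = (0.098 + 0.088 + 0.054 + 0.070 + 0.103 + 0.115 + 0.103 + 0.071 + 0.106 + 0.061 + 0.110) / 11 = 0.0890
UCL_s = B₄·s̄ = 2.089 × 0.0890 = 0.1859

0.19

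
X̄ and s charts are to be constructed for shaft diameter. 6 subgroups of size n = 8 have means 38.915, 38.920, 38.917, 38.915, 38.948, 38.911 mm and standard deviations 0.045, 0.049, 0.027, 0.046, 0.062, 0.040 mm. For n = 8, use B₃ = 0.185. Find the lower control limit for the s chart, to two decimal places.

0.01

s̄ = (0.045 + 0.049 + 0.027 + 0.046 + 0.062 + 0.040) / 6 = 0.0448
LCL_s = B₃·s̄ = 0.185 × 0.0448 = 0.0083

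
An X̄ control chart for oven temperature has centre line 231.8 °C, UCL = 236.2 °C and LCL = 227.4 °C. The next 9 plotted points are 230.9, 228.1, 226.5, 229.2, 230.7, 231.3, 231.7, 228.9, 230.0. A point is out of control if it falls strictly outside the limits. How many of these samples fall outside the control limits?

Compare each point to [227.4, 236.2]: sample 3 = 226.5 < LCL.

1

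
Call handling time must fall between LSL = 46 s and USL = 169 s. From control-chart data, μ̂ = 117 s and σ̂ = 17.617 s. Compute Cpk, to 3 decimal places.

Cpu = (USL − μ̂) / (3σ̂) = (169 − 117) / (3 × 17.617) = 0.9839; Cpl = (μ̂ − LSL) / (3σ̂) = (117 − 46) / (3 × 17.617) = 1.3434; Cpk = min(Cpu, Cpl) = 0.9839

0.984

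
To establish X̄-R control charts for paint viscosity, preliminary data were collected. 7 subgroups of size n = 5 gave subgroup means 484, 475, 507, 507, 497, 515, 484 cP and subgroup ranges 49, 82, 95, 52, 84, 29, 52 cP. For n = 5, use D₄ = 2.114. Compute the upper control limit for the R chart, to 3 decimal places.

R̄ = (49 + 82 + 95 + 52 + 84 + 29 + 52) / 7 = 443.0000 / 7 = 63.2857
UCL_R = D₄·R̄ = 2.114 × 63.2857 = 133.7860

133.786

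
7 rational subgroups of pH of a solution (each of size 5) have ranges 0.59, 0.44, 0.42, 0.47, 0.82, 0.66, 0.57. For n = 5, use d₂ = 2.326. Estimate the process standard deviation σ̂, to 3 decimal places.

R̄ = (0.59 + 0.44 + 0.42 + 0.47 + 0.82 + 0.66 + 0.57) / 7 = 0.5671
σ̂ = R̄ / d₂ = 0.5671 / 2.326 = 0.2438

0.244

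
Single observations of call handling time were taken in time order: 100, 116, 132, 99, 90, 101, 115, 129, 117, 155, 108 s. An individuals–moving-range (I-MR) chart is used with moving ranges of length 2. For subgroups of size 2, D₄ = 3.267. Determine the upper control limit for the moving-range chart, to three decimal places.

Moving ranges: 16, 16, 33, 9, 11, 14, 14, 12, 38, 47; M̄R̄ = 210.0000 / 10 = 21.0000
UCL_MR = D₄·M̄R̄ = 3.267 × 21.0000 = 68.6070

68.607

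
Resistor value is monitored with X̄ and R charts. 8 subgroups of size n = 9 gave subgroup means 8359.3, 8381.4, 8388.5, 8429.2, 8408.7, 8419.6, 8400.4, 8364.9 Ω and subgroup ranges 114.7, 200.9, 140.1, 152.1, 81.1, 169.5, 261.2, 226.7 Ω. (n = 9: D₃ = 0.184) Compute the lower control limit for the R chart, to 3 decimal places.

30.965

R̄ = (114.7 + 200.9 + 140.1 + 152.1 + 81.1 + 169.5 + 261.2 + 226.7) / 8 = 1346.3000 / 8 = 168.2875
LCL_R = D₃·R̄ = 0.184 × 168.2875 = 30.9649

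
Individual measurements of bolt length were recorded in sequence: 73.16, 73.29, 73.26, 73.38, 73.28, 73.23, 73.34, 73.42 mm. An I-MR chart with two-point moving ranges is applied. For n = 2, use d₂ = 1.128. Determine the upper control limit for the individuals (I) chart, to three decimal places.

73.531

X̄ = (73.16 + 73.29 + 73.26 + 73.38 + 73.28 + 73.23 + 73.34 + 73.42) / 8 = 73.2950
Moving ranges: 0.13, 0.03, 0.12, 0.10, 0.05, 0.11, 0.08; M̄R̄ = 0.6200 / 7 = 0.0886
UCL = X̄ + 3·M̄R̄/d₂ = 73.2950 + 3 × 0.0886 / 1.128 = 73.5306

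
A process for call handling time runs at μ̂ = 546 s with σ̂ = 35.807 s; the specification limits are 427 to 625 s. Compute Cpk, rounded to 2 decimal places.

Cpu = (USL − μ̂) / (3σ̂) = (625 − 546) / (3 × 35.807) = 0.7354; Cpl = (μ̂ − LSL) / (3σ̂) = (546 − 427) / (3 × 35.807) = 1.1078; Cpk = min(Cpu, Cpl) = 0.7354

0.74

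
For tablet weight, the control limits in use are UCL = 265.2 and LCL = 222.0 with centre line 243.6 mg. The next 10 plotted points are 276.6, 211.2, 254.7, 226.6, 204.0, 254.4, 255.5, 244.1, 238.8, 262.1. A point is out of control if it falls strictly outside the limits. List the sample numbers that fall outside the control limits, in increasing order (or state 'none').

1, 2, 5

Compare each point to [222.0, 265.2]: sample 1 = 276.6 > UCL; sample 2 = 211.2 < LCL; sample 5 = 204.0 < LCL.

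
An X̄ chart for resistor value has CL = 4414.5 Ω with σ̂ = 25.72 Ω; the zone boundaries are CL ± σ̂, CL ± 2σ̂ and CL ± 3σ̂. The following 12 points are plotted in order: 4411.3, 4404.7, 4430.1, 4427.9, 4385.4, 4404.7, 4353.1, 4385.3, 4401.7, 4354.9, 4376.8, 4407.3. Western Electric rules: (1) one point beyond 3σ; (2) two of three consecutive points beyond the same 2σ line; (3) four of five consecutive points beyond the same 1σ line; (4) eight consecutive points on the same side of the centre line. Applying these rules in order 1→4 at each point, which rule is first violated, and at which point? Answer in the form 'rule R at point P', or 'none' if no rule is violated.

rule 3 at point 11

Zone of each point (C = within 1σ̂, B = 1σ̂–2σ̂, A = 2σ̂–3σ̂, * = beyond 3σ̂; sign = side of CL): 1:-C, 2:-C, 3:+C, 4:+C, 5:-B, 6:-C, 7:-A, 8:-B, 9:-C, 10:-A, 11:-B, 12:-C
Rule 3 (four of five consecutive points beyond the same 1σ limit) is satisfied at point 11.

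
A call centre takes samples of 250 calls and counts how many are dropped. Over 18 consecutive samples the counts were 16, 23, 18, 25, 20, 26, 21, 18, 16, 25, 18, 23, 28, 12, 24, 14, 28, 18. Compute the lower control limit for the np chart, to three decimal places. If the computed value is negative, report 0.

7.644

p̄ = Σdᵢ / (k·n) = 373 / (18 × 250) = 0.08289
LCL = np̄ − 3·√(np̄(1−p̄)) = 20.7222 − 3 × 4.3594 = 7.6439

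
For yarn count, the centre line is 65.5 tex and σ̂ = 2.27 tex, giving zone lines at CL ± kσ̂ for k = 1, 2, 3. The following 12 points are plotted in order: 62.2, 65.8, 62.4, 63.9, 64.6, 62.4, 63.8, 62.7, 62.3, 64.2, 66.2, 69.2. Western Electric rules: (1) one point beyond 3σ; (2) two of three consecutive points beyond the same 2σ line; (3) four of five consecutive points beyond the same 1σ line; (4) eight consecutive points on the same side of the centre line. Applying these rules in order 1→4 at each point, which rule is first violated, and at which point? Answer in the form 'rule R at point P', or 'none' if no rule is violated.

rule 4 at point 10

Zone of each point (C = within 1σ̂, B = 1σ̂–2σ̂, A = 2σ̂–3σ̂, * = beyond 3σ̂; sign = side of CL): 1:-B, 2:+C, 3:-B, 4:-C, 5:-C, 6:-B, 7:-C, 8:-B, 9:-B, 10:-C, 11:+C, 12:+B
Rule 4 (eight consecutive points on the same side of the centre line) is satisfied at point 10.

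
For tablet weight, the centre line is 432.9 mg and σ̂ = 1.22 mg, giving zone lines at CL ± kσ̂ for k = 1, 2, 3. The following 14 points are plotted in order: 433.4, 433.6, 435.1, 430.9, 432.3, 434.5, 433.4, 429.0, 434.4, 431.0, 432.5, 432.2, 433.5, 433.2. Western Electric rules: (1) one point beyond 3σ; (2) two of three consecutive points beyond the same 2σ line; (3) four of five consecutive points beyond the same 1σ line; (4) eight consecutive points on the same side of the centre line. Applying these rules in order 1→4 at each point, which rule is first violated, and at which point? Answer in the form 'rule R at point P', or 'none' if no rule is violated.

rule 1 at point 8

Zone of each point (C = within 1σ̂, B = 1σ̂–2σ̂, A = 2σ̂–3σ̂, * = beyond 3σ̂; sign = side of CL): 1:+C, 2:+C, 3:+B, 4:-B, 5:-C, 6:+B, 7:+C, 8:-*, 9:+B, 10:-B, 11:-C, 12:-C, 13:+C, 14:+C
Rule 1 (one point beyond the 3σ limits) is satisfied at point 8.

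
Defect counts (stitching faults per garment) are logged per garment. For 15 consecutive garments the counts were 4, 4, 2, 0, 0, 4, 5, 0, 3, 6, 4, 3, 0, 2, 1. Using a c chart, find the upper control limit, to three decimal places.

7.308

c̄ = (4 + 4 + 2 + 0 + 0 + 4 + 5 + 0 + 3 + 6 + 4 + 3 + 0 + 2 + 1) / 15 = 38 / 15 = 2.5333
UCL = c̄ + 3√c̄ = 2.5333 + 3 × √2.5333 = 2.5333 + 3 × 1.5916 = 7.3083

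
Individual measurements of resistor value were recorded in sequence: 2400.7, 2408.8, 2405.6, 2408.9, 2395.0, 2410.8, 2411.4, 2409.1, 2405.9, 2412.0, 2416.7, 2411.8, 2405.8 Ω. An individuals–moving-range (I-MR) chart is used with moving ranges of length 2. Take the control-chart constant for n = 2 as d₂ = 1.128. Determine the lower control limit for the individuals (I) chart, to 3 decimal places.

X̄ = (2400.7 + 2408.8 + 2405.6 + 2408.9 + 2395.0 + 2410.8 + 2411.4 + 2409.1 + 2405.9 + 2412.0 + 2416.7 + 2411.8 + 2405.8) / 13 = 2407.8846
Moving ranges: 8.1, 3.2, 3.3, 13.9, 15.8, 0.6, 2.3, 3.2, 6.1, 4.7, 4.9, 6.0; M̄R̄ = 72.1000 / 12 = 6.0083
LCL = X̄ − 3·M̄R̄/d₂ = 2407.8846 − 3 × 6.0083 / 1.128 = 2391.9050

2391.905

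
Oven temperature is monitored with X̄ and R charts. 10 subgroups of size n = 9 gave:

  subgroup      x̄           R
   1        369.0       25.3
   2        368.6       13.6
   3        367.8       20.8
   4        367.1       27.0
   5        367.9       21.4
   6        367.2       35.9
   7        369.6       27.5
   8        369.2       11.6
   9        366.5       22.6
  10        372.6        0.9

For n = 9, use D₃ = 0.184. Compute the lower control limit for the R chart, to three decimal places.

3.801

R̄ = (25.3 + 13.6 + 20.8 + 27.0 + 21.4 + 35.9 + 27.5 + 11.6 + 22.6 + 0.9) / 10 = 206.6000 / 10 = 20.6600
LCL_R = D₃·R̄ = 0.184 × 20.6600 = 3.8014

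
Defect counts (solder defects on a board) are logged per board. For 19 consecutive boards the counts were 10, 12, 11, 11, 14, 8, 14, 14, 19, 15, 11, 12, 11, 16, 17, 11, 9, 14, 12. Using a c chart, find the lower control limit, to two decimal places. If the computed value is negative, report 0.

2.00

c̄ = (10 + 12 + 11 + 11 + 14 + 8 + 14 + 14 + 19 + 15 + 11 + 12 + 11 + 16 + 17 + 11 + 9 + 14 + 12) / 19 = 241 / 19 = 12.6842
LCL = c̄ − 3√c̄ = 12.6842 − 3 × 3.5615 = 1.9997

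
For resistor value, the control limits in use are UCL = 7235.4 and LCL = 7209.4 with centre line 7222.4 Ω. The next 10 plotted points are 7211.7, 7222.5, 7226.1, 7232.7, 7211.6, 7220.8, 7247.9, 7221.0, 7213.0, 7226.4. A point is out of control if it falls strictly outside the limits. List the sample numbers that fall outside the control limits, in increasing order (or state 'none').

Compare each point to [7209.4, 7235.4]: sample 7 = 7247.9 > UCL.

7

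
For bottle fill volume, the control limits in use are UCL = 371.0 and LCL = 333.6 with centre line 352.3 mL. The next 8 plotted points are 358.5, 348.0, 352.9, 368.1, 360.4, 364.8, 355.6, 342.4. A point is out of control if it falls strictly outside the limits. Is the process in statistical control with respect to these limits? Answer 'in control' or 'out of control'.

All 8 points lie within [333.6, 371.0].

in control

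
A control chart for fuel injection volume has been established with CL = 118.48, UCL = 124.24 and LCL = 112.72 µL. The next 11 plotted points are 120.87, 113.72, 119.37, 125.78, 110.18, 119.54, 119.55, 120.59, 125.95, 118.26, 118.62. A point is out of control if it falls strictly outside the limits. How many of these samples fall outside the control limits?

Compare each point to [112.72, 124.24]: sample 4 = 125.78 > UCL; sample 5 = 110.18 < LCL; sample 9 = 125.95 > UCL.

3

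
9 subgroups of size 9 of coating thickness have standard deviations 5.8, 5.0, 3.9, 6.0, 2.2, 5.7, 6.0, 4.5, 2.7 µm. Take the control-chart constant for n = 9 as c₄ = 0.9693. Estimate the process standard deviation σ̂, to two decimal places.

s̄ = (5.8 + 5.0 + 3.9 + 6.0 + 2.2 + 5.7 + 6.0 + 4.5 + 2.7) / 9 = 4.6444
σ̂ = s̄ / c₄ = 4.6444 / 0.9693 = 4.7915

4.79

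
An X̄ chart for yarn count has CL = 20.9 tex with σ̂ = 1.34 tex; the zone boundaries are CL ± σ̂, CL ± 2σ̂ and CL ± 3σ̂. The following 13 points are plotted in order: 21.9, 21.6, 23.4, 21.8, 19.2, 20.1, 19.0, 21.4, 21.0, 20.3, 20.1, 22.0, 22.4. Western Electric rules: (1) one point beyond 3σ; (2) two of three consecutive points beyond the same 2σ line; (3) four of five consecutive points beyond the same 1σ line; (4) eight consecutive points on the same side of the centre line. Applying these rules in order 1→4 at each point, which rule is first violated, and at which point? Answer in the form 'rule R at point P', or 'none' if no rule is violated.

none

Zone of each point (C = within 1σ̂, B = 1σ̂–2σ̂, A = 2σ̂–3σ̂, * = beyond 3σ̂; sign = side of CL): 1:+C, 2:+C, 3:+B, 4:+C, 5:-B, 6:-C, 7:-B, 8:+C, 9:+C, 10:-C, 11:-C, 12:+C, 13:+B
No rule fires across all 13 points.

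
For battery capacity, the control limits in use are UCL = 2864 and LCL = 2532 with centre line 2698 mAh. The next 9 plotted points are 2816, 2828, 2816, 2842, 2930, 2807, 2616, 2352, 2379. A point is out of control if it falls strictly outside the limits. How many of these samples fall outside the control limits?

Compare each point to [2532, 2864]: sample 5 = 2930 > UCL; sample 8 = 2352 < LCL; sample 9 = 2379 < LCL.

3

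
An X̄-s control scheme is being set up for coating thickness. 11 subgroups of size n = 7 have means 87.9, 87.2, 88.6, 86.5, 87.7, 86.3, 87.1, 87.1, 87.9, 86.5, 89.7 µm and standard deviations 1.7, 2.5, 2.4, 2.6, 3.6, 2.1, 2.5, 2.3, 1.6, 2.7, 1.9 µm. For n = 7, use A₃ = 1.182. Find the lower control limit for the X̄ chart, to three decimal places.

84.717

X̄̄ = (87.9 + 87.2 + 88.6 + 86.5 + 87.7 + 86.3 + 87.1 + 87.1 + 87.9 + 86.5 + 89.7) / 11 = 87.5000
s̄ = (1.7 + 2.5 + 2.4 + 2.6 + 3.6 + 2.1 + 2.5 + 2.3 + 1.6 + 2.7 + 1.9) / 11 = 2.3545
LCL = X̄̄ − A₃·s̄ = 87.5000 − 1.182 × 2.3545 = 84.7169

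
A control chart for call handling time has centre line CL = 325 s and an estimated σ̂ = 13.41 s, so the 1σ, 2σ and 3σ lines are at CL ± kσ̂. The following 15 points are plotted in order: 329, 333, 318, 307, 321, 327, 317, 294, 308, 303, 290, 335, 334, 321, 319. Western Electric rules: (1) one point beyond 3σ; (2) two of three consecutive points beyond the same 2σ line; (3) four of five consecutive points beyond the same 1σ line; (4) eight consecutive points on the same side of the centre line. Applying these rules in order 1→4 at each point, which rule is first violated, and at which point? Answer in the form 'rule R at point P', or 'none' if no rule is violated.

Zone of each point (C = within 1σ̂, B = 1σ̂–2σ̂, A = 2σ̂–3σ̂, * = beyond 3σ̂; sign = side of CL): 1:+C, 2:+C, 3:-C, 4:-B, 5:-C, 6:+C, 7:-C, 8:-A, 9:-B, 10:-B, 11:-A, 12:+C, 13:+C, 14:-C, 15:-C
Rule 3 (four of five consecutive points beyond the same 1σ limit) is satisfied at point 11.

rule 3 at point 11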